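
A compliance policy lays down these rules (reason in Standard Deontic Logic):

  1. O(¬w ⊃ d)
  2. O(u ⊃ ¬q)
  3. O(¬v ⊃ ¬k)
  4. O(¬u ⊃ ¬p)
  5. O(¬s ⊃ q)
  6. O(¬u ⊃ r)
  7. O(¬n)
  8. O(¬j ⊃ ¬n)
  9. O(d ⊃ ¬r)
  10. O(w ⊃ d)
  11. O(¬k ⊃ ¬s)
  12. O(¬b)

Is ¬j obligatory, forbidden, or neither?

Premise 8 is O(¬j ⊃ ¬n); even if O(¬n) held, inferring O(¬j) would be affirming the consequent — invalid.
No premise or chain of K-axiom applications forces O(¬j), and none forces O(j). So ¬j is neither obligatory nor forbidden under these norms.

Neither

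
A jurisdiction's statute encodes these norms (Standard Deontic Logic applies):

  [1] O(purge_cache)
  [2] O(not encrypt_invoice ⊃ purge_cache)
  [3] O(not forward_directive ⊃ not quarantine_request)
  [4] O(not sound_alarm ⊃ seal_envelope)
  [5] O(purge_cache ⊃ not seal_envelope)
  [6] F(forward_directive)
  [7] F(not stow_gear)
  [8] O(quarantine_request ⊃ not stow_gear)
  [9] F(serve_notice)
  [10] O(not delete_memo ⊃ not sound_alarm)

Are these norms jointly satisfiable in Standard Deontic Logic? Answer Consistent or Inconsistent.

Premise 8 is O(quarantine_request ⊃ not stow_gear), but O(quarantine_request) is not derivable from the premises, so it does not yield O(not stow_gear).
So O(not stow_gear) is not derivable, and the apparent clash with O(stow_gear) does not arise.
A world satisfying every obligation exists (e.g. delete_memo=true, encrypt_invoice=false, forward_directive=false, purge_cache=true, quarantine_request=false, seal_envelope=false, serve_notice=false, sound_alarm=true, stow_gear=true); no atom is both obligatory and forbidden, so the set is consistent.

Consistent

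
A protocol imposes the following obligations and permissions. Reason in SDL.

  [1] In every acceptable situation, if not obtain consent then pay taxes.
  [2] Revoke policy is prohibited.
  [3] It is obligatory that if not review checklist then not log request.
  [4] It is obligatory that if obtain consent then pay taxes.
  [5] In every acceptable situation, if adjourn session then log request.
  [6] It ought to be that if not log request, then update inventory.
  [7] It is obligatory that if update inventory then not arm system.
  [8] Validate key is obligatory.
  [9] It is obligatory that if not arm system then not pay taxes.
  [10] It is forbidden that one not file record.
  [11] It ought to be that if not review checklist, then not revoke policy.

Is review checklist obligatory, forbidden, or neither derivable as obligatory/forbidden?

Premises 1 and 4 are O(¬obtain_consent → pay_taxes) and O(obtain_consent → pay_taxes); every ideal world satisfies ¬obtain_consent or obtain_consent, so in either case pay_taxes holds — hence O(pay_taxes).
The contrapositive of premise 9 (O(¬arm_system → ¬pay_taxes)) is O(pay_taxes → arm_system), and O(pay_taxes) is already established, so O(arm_system).
The contrapositive of premise 7 (O(update_inventory → ¬arm_system)) is O(arm_system → ¬update_inventory), and O(arm_system) is already established, so O(¬update_inventory).
Premise 6 is O(¬log_request → update_inventory); contrapositively O(¬update_inventory → log_request). Since O(¬update_inventory) holds, K gives O(log_request).
Premise 3, O(¬review_checklist → ¬log_request), contraposes to O(log_request → review_checklist); with O(log_request) we get O(review_checklist).
Premises 2, 5, 8, 10, 11 do not contribute to this derivation.
Hence review_checklist is obligatory.

Obligatory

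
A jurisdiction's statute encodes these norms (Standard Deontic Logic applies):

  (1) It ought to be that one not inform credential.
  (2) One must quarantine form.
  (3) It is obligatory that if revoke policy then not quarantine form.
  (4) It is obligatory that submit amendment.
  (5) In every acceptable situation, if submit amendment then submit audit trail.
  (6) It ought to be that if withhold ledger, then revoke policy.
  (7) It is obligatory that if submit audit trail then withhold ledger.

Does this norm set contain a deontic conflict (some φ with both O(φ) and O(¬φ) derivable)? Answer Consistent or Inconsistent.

Premise 2 states O(quarantine_form) outright.
Premise 3, O(revoke_policy → ¬quarantine_form), contraposes to O(quarantine_form → ¬revoke_policy); with O(quarantine_form) we get O(¬revoke_policy).
Premise 6 is O(withhold_ledger → revoke_policy); contrapositively O(¬revoke_policy → ¬withhold_ledger). Since O(¬revoke_policy) holds, K gives O(¬withhold_ledger).
The contrapositive of premise 7 (O(submit_audit_trail → withhold_ledger)) is O(¬withhold_ledger → ¬submit_audit_trail), and O(¬withhold_ledger) is already established, so O(¬submit_audit_trail).
Premise 5 is O(submit_amendment → submit_audit_trail); contrapositively O(¬submit_audit_trail → ¬submit_amendment). Since O(¬submit_audit_trail) holds, K gives O(¬submit_amendment).
However, premise 4 gives O(submit_amendment).
We now have both O(¬submit_amendment) and O(submit_amendment) — submit_amendment is simultaneously obligatory and forbidden, violating the D-axiom.

Inconsistent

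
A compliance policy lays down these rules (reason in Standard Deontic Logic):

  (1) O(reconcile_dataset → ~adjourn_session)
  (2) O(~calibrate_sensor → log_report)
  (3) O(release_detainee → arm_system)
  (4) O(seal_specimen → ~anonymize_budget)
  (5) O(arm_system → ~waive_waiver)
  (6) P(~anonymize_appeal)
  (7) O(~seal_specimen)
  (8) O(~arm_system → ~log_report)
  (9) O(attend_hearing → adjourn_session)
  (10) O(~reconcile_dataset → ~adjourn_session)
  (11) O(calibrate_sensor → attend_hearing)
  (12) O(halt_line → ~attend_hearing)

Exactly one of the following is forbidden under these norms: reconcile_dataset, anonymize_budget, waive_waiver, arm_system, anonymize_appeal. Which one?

waive_waiver

Premises 10 and 1 are O(~reconcile_dataset → ~adjourn_session) and O(reconcile_dataset → ~adjourn_session); every ideal world satisfies ~reconcile_dataset or reconcile_dataset, so in either case ~adjourn_session holds — hence O(~adjourn_session).
The contrapositive of premise 9 (O(attend_hearing → adjourn_session)) is O(~adjourn_session → ~attend_hearing), and O(~adjourn_session) is already established, so O(~attend_hearing).
Premise 11, O(calibrate_sensor → attend_hearing), contraposes to O(~attend_hearing → ~calibrate_sensor); with O(~attend_hearing) we get O(~calibrate_sensor).
From O(~calibrate_sensor) and premise 2, O(~calibrate_sensor → log_report), we obtain O(log_report).
Premise 8, O(~arm_system → ~log_report), contraposes to O(log_report → arm_system); with O(log_report) we get O(arm_system).
Premise 5 is O(arm_system → ~waive_waiver); since O(arm_system), deontic closure gives O(~waive_waiver).
So O(~waive_waiver) holds, i.e. waive_waiver is forbidden. None of the other listed options is forbidden under the premises.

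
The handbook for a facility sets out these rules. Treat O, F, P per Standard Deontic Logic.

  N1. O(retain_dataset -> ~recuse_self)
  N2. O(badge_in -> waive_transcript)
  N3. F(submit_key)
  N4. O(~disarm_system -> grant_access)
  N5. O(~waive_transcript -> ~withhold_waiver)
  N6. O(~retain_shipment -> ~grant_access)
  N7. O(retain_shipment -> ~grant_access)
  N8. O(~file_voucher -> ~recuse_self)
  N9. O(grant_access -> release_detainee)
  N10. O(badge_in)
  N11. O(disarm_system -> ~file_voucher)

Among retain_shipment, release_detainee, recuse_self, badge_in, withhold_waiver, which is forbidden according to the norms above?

Premises 6 and 7 cover both cases: O(~retain_shipment -> ~grant_access) and O(retain_shipment -> ~grant_access). Since ~retain_shipment ∨ retain_shipment is a tautology, O(~grant_access) follows.
Premise 4 is O(~disarm_system -> grant_access); contrapositively O(~grant_access -> disarm_system). Since O(~grant_access) holds, K gives O(disarm_system).
From O(disarm_system) and premise 11, O(disarm_system -> ~file_voucher), we obtain O(~file_voucher).
From O(~file_voucher) and premise 8, O(~file_voucher -> ~recuse_self), we obtain O(~recuse_self).
So O(~recuse_self) holds, i.e. recuse_self is forbidden. None of the other listed options is forbidden under the premises.

recuse_self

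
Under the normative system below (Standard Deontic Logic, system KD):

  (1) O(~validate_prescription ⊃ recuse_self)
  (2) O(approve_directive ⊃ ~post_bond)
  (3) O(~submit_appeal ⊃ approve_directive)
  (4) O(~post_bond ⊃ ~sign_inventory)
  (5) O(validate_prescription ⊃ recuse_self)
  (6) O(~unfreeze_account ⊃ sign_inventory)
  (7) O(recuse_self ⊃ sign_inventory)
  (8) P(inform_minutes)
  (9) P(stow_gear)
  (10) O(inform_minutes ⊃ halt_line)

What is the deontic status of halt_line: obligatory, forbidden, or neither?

Neither

Premise 10 is O(inform_minutes ⊃ halt_line), but O(inform_minutes) is not derivable from the premises (the permission P(inform_minutes) asserts only ~O(~inform_minutes), not O(inform_minutes)), so it does not yield O(halt_line).
No premise or chain of K-axiom applications forces O(halt_line), and none forces O(~halt_line). So halt_line is neither obligatory nor forbidden under these norms.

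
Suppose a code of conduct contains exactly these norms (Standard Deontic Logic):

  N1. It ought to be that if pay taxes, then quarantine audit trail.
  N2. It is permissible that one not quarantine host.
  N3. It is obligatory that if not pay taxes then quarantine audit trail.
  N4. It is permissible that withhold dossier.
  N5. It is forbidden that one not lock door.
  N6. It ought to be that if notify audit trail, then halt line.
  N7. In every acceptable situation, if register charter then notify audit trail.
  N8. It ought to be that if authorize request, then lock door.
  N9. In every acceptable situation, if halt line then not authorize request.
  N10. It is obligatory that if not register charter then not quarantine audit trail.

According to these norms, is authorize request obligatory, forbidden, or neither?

Premises 1 and 3 are O(pay_taxes → quarantine_audit_trail) and O(¬pay_taxes → quarantine_audit_trail); every ideal world satisfies pay_taxes or ¬pay_taxes, so in either case quarantine_audit_trail holds — hence O(quarantine_audit_trail).
Premise 10, O(¬register_charter → ¬quarantine_audit_trail), contraposes to O(quarantine_audit_trail → register_charter); with O(quarantine_audit_trail) we get O(register_charter).
With premise 7, O(register_charter → notify_audit_trail), the K-axiom yields O(notify_audit_trail).
From O(notify_audit_trail) and premise 6, O(notify_audit_trail → halt_line), we obtain O(halt_line).
From O(halt_line) and premise 9, O(halt_line → ¬authorize_request), we obtain O(¬authorize_request).
Premises 2, 4, 5, 8 do not contribute to this derivation.
Thus O(¬authorize_request), which is F(authorize_request): authorize_request is forbidden.

Forbidden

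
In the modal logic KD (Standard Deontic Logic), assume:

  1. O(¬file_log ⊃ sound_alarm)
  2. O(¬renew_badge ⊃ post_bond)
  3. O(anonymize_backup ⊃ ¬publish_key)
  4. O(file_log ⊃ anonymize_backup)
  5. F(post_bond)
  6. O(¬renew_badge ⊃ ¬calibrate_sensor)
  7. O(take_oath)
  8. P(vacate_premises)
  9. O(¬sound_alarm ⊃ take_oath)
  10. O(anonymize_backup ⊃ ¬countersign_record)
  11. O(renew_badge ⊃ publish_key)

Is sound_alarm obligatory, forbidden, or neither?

F(post_bond) at premise 5 means O(¬post_bond).
Premise 2, O(¬renew_badge ⊃ post_bond), contraposes to O(¬post_bond ⊃ renew_badge); with O(¬post_bond) we get O(renew_badge).
Premise 11 is O(renew_badge ⊃ publish_key); since O(renew_badge), deontic closure gives O(publish_key).
The contrapositive of premise 3 (O(anonymize_backup ⊃ ¬publish_key)) is O(publish_key ⊃ ¬anonymize_backup), and O(publish_key) is already established, so O(¬anonymize_backup).
Premise 4, O(file_log ⊃ anonymize_backup), contraposes to O(¬anonymize_backup ⊃ ¬file_log); with O(¬anonymize_backup) we get O(¬file_log).
Applying K to premise 1 (O(¬file_log ⊃ sound_alarm)) and O(¬file_log) yields O(sound_alarm).
Premises 6, 7, 8, 9, 10 do not contribute to this derivation.
Hence sound_alarm is obligatory.

Obligatory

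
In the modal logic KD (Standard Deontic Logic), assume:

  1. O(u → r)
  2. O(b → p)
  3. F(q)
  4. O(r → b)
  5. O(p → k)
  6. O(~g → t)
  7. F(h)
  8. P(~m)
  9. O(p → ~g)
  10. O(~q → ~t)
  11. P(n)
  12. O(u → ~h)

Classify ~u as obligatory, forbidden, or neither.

Obligatory

F(q) at premise 3 means O(~q).
With premise 10, O(~q → ~t), the K-axiom yields O(~t).
Premise 6 is O(~g → t); contrapositively O(~t → g). Since O(~t) holds, K gives O(g).
Premise 9 is O(p → ~g); contrapositively O(g → ~p). Since O(g) holds, K gives O(~p).
Premise 2, O(b → p), contraposes to O(~p → ~b); with O(~p) we get O(~b).
Premise 4, O(r → b), contraposes to O(~b → ~r); with O(~b) we get O(~r).
The contrapositive of premise 1 (O(u → r)) is O(~r → ~u), and O(~r) is already established, so O(~u).
Premises 5, 7, 8, 11, 12 do not contribute to this derivation.
Hence ~u is obligatory.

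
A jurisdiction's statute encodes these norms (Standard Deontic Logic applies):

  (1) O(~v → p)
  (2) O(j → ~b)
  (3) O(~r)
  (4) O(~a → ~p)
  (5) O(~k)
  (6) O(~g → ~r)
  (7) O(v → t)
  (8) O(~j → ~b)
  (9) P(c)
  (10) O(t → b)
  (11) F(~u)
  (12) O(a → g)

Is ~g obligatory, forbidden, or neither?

Forbidden

Premises 8 and 2 cover both cases: O(~j → ~b) and O(j → ~b). Since ~j ∨ j is a tautology, O(~b) follows.
Premise 10 is O(t → b); contrapositively O(~b → ~t). Since O(~b) holds, K gives O(~t).
The contrapositive of premise 7 (O(v → t)) is O(~t → ~v), and O(~t) is already established, so O(~v).
From O(~v) and premise 1, O(~v → p), we obtain O(p).
Premise 4 is O(~a → ~p); contrapositively O(p → a). Since O(p) holds, K gives O(a).
Premise 12 is O(a → g); since O(a), deontic closure gives O(g).
Premises 3, 5, 6, 9, 11 do not contribute to this derivation.
Thus O(g), which is F(~g): ~g is forbidden.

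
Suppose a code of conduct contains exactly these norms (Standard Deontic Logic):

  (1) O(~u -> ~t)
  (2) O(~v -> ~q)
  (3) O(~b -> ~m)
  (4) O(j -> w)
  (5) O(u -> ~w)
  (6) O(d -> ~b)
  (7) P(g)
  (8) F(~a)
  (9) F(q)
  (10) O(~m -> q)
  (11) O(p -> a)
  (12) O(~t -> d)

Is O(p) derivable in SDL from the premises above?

No

Premise 11 is O(p -> a); even if O(a) held, inferring O(p) would be affirming the consequent — invalid.
No other premise forces O(p). An ideal world satisfying every premise can still have p false, so O(p) is not derivable.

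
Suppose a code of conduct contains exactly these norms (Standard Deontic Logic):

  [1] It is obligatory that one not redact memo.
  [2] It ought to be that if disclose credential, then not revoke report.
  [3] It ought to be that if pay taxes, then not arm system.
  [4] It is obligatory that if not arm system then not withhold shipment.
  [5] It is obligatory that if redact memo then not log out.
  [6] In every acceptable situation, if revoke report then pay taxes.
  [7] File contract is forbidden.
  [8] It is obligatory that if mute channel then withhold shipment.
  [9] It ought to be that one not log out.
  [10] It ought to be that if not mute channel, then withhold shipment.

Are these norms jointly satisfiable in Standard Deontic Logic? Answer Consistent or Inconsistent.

Consistent

Premise 5 is O(redact_memo → ¬log_out); even if O(¬log_out) held, inferring O(redact_memo) would be affirming the consequent — invalid.
So O(redact_memo) is not derivable, and the apparent clash with O(¬redact_memo) does not arise.
A world satisfying every obligation exists (e.g. arm_system=true, disclose_credential=false, file_contract=false, log_out=false, mute_channel=false, pay_taxes=false, redact_memo=false, revoke_report=false, withhold_shipment=true); no atom is both obligatory and forbidden, so the set is consistent.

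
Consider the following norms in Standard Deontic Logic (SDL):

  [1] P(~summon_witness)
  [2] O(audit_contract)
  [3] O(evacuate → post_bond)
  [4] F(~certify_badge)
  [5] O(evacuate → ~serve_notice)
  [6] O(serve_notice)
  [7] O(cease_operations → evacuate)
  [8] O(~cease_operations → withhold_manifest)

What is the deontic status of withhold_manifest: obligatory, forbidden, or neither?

Premise 6 gives O(serve_notice).
Premise 5 is O(evacuate → ~serve_notice); contrapositively O(serve_notice → ~evacuate). Since O(serve_notice) holds, K gives O(~evacuate).
Premise 7, O(cease_operations → evacuate), contraposes to O(~evacuate → ~cease_operations); with O(~evacuate) we get O(~cease_operations).
From O(~cease_operations) and premise 8, O(~cease_operations → withhold_manifest), we obtain O(withhold_manifest).
Premises 1, 2, 3, 4 do not contribute to this derivation.
Hence withhold_manifest is obligatory.

Obligatory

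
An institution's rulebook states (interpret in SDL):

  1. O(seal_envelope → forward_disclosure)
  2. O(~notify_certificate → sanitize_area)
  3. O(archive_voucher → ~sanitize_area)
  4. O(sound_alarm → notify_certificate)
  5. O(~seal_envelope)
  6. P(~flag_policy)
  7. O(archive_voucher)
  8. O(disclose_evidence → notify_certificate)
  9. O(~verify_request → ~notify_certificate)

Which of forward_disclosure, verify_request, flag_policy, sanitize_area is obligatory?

Premise 7 gives O(archive_voucher).
Applying K to premise 3 (O(archive_voucher → ~sanitize_area)) and O(archive_voucher) yields O(~sanitize_area).
The contrapositive of premise 2 (O(~notify_certificate → sanitize_area)) is O(~sanitize_area → notify_certificate), and O(~sanitize_area) is already established, so O(notify_certificate).
Premise 9, O(~verify_request → ~notify_certificate), contraposes to O(notify_certificate → verify_request); with O(notify_certificate) we get O(verify_request).
So O(verify_request) holds — verify_request is obligatory. None of the other listed options is made obligatory by any chain of premises.

verify_request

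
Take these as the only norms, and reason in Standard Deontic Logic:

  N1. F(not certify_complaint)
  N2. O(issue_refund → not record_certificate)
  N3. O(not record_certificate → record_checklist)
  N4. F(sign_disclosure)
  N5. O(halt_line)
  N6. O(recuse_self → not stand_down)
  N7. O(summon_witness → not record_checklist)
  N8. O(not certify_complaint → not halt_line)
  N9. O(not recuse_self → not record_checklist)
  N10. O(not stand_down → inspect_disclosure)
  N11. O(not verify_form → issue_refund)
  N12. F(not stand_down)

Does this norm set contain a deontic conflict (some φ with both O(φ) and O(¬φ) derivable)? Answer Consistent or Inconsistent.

Premise 8 is O(not certify_complaint → not halt_line), but O(not certify_complaint) is not derivable from the premises, so it does not yield O(not halt_line).
So O(not halt_line) is not derivable, and the apparent clash with O(halt_line) does not arise.
A world satisfying every obligation exists (e.g. certify_complaint=true, halt_line=true, inspect_disclosure=false, issue_refund=false, record_certificate=true, record_checklist=false, recuse_self=false, sign_disclosure=false, stand_down=true, summon_witness=false, verify_form=true); no atom is both obligatory and forbidden, so the set is consistent.

Consistent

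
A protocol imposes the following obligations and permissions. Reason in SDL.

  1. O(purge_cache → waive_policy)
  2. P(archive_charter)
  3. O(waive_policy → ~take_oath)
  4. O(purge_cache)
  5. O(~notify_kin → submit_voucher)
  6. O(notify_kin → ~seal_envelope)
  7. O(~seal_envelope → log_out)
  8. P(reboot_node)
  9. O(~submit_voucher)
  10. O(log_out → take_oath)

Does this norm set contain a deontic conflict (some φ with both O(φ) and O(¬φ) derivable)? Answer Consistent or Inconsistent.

Premise 9 gives O(~submit_voucher).
The contrapositive of premise 5 (O(~notify_kin → submit_voucher)) is O(~submit_voucher → notify_kin), and O(~submit_voucher) is already established, so O(notify_kin).
With premise 6, O(notify_kin → ~seal_envelope), the K-axiom yields O(~seal_envelope).
Premise 7 is O(~seal_envelope → log_out); since O(~seal_envelope), deontic closure gives O(log_out).
Applying K to premise 10 (O(log_out → take_oath)) and O(log_out) yields O(take_oath).
Premise 3, O(waive_policy → ~take_oath), contraposes to O(take_oath → ~waive_policy); with O(take_oath) we get O(~waive_policy).
The contrapositive of premise 1 (O(purge_cache → waive_policy)) is O(~waive_policy → ~purge_cache), and O(~waive_policy) is already established, so O(~purge_cache).
Yet premise 4 states O(purge_cache).
We now have both O(~purge_cache) and O(purge_cache) — purge_cache is simultaneously obligatory and forbidden, violating the D-axiom.

Inconsistent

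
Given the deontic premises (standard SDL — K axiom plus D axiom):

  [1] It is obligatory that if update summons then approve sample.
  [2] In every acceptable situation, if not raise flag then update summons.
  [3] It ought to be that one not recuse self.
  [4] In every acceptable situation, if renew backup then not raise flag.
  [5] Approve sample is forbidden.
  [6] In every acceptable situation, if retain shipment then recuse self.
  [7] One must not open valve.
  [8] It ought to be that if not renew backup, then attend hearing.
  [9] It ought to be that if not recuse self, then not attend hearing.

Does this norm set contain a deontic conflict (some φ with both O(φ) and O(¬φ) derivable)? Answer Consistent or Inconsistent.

F(approve_sample) at premise 5 means O(¬approve_sample).
The contrapositive of premise 1 (O(update_summons → approve_sample)) is O(¬approve_sample → ¬update_summons), and O(¬approve_sample) is already established, so O(¬update_summons).
The contrapositive of premise 2 (O(¬raise_flag → update_summons)) is O(¬update_summons → raise_flag), and O(¬update_summons) is already established, so O(raise_flag).
Premise 4 is O(renew_backup → ¬raise_flag); contrapositively O(raise_flag → ¬renew_backup). Since O(raise_flag) holds, K gives O(¬renew_backup).
From O(¬renew_backup) and premise 8, O(¬renew_backup → attend_hearing), we obtain O(attend_hearing).
Premise 9, O(¬recuse_self → ¬attend_hearing), contraposes to O(attend_hearing → recuse_self); with O(attend_hearing) we get O(recuse_self).
However, premise 3 gives O(¬recuse_self).
We now have both O(recuse_self) and O(¬recuse_self) — recuse_self is simultaneously obligatory and forbidden, violating the D-axiom.

Inconsistent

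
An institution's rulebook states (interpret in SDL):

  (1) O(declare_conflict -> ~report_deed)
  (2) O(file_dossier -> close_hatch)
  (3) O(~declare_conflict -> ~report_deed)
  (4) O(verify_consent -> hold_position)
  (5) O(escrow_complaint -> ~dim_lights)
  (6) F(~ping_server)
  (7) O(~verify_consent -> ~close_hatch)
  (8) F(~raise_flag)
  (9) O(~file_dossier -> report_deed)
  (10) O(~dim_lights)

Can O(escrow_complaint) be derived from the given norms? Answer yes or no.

Premise 5 is O(escrow_complaint -> ~dim_lights); even if O(~dim_lights) held, inferring O(escrow_complaint) would be affirming the consequent — invalid.
No other premise forces O(escrow_complaint). An ideal world satisfying every premise can still have escrow_complaint false, so O(escrow_complaint) is not derivable.

No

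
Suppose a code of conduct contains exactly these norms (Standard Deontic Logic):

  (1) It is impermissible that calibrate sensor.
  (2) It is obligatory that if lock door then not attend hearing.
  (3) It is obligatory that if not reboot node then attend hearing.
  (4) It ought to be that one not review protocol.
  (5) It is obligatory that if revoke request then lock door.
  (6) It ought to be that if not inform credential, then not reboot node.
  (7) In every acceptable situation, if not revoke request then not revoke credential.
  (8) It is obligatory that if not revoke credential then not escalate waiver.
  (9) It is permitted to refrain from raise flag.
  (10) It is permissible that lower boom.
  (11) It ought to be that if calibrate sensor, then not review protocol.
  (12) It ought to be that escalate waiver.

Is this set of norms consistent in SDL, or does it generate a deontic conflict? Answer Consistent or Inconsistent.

Premise 11 is O(calibrate_sensor → ¬review_protocol); even if O(¬review_protocol) held, inferring O(calibrate_sensor) would be affirming the consequent — invalid.
So O(calibrate_sensor) is not derivable, and the apparent clash with O(¬calibrate_sensor) does not arise.
A world satisfying every obligation exists (e.g. attend_hearing=false, calibrate_sensor=false, escalate_waiver=true, inform_credential=true, lock_door=true, lower_boom=false, raise_flag=false, reboot_node=true, review_protocol=false, revoke_credential=true, revoke_request=true); no atom is both obligatory and forbidden, so the set is consistent.

Consistent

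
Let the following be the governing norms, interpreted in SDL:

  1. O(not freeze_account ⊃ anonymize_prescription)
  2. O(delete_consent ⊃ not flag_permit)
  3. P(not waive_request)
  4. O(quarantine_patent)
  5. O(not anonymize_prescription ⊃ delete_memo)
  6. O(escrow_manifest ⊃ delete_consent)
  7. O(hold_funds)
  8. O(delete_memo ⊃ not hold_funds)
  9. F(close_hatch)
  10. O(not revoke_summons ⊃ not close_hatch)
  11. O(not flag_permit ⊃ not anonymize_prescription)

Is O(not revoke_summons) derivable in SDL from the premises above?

No

Premise 10 is O(not revoke_summons ⊃ not close_hatch); even if O(not close_hatch) held, inferring O(not revoke_summons) would be affirming the consequent — invalid.
No other premise forces O(not revoke_summons). An ideal world satisfying every premise can still have not revoke_summons false, so O(not revoke_summons) is not derivable.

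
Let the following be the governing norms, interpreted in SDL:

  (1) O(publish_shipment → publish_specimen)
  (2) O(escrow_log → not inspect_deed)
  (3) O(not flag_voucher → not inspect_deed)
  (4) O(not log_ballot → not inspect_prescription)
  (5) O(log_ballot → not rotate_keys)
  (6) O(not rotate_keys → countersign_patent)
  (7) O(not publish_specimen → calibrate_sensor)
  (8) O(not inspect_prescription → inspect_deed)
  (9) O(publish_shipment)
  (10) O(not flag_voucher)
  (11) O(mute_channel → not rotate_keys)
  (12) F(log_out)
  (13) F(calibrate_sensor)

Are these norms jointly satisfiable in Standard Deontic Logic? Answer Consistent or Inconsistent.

Consistent

Premise 7 is O(not publish_specimen → calibrate_sensor), but O(not publish_specimen) is not derivable from the premises, so it does not yield O(calibrate_sensor).
So O(calibrate_sensor) is not derivable, and the apparent clash with O(not calibrate_sensor) does not arise.
A world satisfying every obligation exists (e.g. calibrate_sensor=false, countersign_patent=true, escrow_log=false, flag_voucher=false, inspect_deed=false, inspect_prescription=true, log_ballot=true, log_out=false, mute_channel=false, publish_shipment=true, publish_specimen=true, rotate_keys=false); no atom is both obligatory and forbidden, so the set is consistent.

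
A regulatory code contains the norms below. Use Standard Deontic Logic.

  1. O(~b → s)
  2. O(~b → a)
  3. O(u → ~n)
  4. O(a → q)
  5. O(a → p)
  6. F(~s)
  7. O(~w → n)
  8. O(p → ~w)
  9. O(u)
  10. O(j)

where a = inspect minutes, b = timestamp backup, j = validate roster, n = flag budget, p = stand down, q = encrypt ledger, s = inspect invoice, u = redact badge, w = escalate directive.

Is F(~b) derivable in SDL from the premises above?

Premise 9 states O(u) outright.
Premise 3 is O(u → ~n); since O(u), deontic closure gives O(~n).
Premise 7 is O(~w → n); contrapositively O(~n → w). Since O(~n) holds, K gives O(w).
Premise 8, O(p → ~w), contraposes to O(w → ~p); with O(w) we get O(~p).
Premise 5 is O(a → p); contrapositively O(~p → ~a). Since O(~p) holds, K gives O(~a).
Premise 2, O(~b → a), contraposes to O(~a → b); with O(~a) we get O(b).
Premises 1, 4, 6, 10 do not contribute to this derivation.
So O(b) holds, i.e. F(~b). The claim follows.

Yes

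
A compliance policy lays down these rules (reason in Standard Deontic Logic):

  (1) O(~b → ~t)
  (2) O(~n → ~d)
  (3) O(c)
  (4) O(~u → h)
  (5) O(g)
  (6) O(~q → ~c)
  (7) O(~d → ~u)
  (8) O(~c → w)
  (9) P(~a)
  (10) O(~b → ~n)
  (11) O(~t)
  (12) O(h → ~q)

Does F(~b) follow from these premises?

Yes

Premise 3 gives O(c).
Premise 6 is O(~q → ~c); contrapositively O(c → q). Since O(c) holds, K gives O(q).
The contrapositive of premise 12 (O(h → ~q)) is O(q → ~h), and O(q) is already established, so O(~h).
Premise 4 is O(~u → h); contrapositively O(~h → u). Since O(~h) holds, K gives O(u).
Premise 7, O(~d → ~u), contraposes to O(u → d); with O(u) we get O(d).
The contrapositive of premise 2 (O(~n → ~d)) is O(d → n), and O(d) is already established, so O(n).
Premise 10 is O(~b → ~n); contrapositively O(n → b). Since O(n) holds, K gives O(b).
Premises 1, 5, 8, 9, 11 do not contribute to this derivation.
So O(b) holds, i.e. F(~b). The claim follows.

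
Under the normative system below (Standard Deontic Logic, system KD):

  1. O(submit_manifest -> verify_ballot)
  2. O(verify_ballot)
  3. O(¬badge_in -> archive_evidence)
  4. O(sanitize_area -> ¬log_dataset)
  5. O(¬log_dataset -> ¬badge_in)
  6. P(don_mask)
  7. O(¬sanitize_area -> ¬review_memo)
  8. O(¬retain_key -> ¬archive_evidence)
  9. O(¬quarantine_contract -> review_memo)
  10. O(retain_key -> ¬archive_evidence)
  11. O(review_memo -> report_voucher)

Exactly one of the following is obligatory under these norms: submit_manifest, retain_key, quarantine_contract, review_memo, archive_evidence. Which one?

quarantine_contract

By case analysis on retain_key: premise 10 gives O(retain_key -> ¬archive_evidence) and premise 8 gives O(¬retain_key -> ¬archive_evidence), so O(¬archive_evidence) either way.
The contrapositive of premise 3 (O(¬badge_in -> archive_evidence)) is O(¬archive_evidence -> badge_in), and O(¬archive_evidence) is already established, so O(badge_in).
The contrapositive of premise 5 (O(¬log_dataset -> ¬badge_in)) is O(badge_in -> log_dataset), and O(badge_in) is already established, so O(log_dataset).
Premise 4, O(sanitize_area -> ¬log_dataset), contraposes to O(log_dataset -> ¬sanitize_area); with O(log_dataset) we get O(¬sanitize_area).
With premise 7, O(¬sanitize_area -> ¬review_memo), the K-axiom yields O(¬review_memo).
The contrapositive of premise 9 (O(¬quarantine_contract -> review_memo)) is O(¬review_memo -> quarantine_contract), and O(¬review_memo) is already established, so O(quarantine_contract).
So O(quarantine_contract) holds — quarantine_contract is obligatory. None of the other listed options is made obligatory by any chain of premises.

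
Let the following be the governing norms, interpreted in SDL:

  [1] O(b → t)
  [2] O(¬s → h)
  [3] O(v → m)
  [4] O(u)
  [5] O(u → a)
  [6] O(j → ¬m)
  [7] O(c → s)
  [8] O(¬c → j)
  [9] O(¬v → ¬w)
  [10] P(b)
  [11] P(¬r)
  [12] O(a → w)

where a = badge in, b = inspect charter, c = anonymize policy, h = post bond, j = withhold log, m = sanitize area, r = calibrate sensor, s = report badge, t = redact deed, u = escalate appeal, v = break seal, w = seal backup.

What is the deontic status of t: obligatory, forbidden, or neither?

Premise 1 is O(b → t), but O(b) is not derivable from the premises (the permission P(b) asserts only ¬O(¬b), not O(b)), so it does not yield O(t).
No premise or chain of K-axiom applications forces O(t), and none forces O(¬t). So t is neither obligatory nor forbidden under these norms.

Neither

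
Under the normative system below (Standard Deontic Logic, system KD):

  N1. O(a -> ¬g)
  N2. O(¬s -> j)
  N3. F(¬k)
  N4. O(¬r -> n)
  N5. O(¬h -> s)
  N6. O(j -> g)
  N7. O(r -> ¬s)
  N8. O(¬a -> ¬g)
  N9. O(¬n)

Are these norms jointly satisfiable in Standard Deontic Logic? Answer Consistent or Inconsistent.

Premises 1 and 8 are O(a -> ¬g) and O(¬a -> ¬g); every ideal world satisfies a or ¬a, so in either case ¬g holds — hence O(¬g).
Premise 6 is O(j -> g); contrapositively O(¬g -> ¬j). Since O(¬g) holds, K gives O(¬j).
The contrapositive of premise 2 (O(¬s -> j)) is O(¬j -> s), and O(¬j) is already established, so O(s).
The contrapositive of premise 7 (O(r -> ¬s)) is O(s -> ¬r), and O(s) is already established, so O(¬r).
With premise 4, O(¬r -> n), the K-axiom yields O(n).
However, premise 9 gives O(¬n).
We now have both O(n) and O(¬n) — n is simultaneously obligatory and forbidden, violating the D-axiom.

Inconsistent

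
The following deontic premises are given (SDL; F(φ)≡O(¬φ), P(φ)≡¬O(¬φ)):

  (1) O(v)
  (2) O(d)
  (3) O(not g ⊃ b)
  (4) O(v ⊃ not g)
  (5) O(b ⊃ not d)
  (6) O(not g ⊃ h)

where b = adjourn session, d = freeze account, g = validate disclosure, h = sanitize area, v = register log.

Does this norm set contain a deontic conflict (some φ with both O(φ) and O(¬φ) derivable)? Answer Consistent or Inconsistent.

From premise 2 we have O(d).
The contrapositive of premise 5 (O(b ⊃ not d)) is O(d ⊃ not b), and O(d) is already established, so O(not b).
Premise 3 is O(not g ⊃ b); contrapositively O(not b ⊃ g). Since O(not b) holds, K gives O(g).
The contrapositive of premise 4 (O(v ⊃ not g)) is O(g ⊃ not v), and O(g) is already established, so O(not v).
However, premise 1 gives O(v).
We now have both O(not v) and O(v) — v is simultaneously obligatory and forbidden, violating the D-axiom.

Inconsistent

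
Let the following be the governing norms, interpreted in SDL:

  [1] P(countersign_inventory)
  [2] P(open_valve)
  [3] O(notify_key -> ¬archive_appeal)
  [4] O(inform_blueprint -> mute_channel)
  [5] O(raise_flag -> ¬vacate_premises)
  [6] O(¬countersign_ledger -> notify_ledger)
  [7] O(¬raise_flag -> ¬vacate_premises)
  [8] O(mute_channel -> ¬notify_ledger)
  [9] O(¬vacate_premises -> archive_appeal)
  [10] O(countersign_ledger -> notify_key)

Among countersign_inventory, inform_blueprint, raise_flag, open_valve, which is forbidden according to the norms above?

inform_blueprint

Premises 7 and 5 are O(¬raise_flag -> ¬vacate_premises) and O(raise_flag -> ¬vacate_premises); every ideal world satisfies ¬raise_flag or raise_flag, so in either case ¬vacate_premises holds — hence O(¬vacate_premises).
From O(¬vacate_premises) and premise 9, O(¬vacate_premises -> archive_appeal), we obtain O(archive_appeal).
Premise 3, O(notify_key -> ¬archive_appeal), contraposes to O(archive_appeal -> ¬notify_key); with O(archive_appeal) we get O(¬notify_key).
Premise 10 is O(countersign_ledger -> notify_key); contrapositively O(¬notify_key -> ¬countersign_ledger). Since O(¬notify_key) holds, K gives O(¬countersign_ledger).
From O(¬countersign_ledger) and premise 6, O(¬countersign_ledger -> notify_ledger), we obtain O(notify_ledger).
Premise 8 is O(mute_channel -> ¬notify_ledger); contrapositively O(notify_ledger -> ¬mute_channel). Since O(notify_ledger) holds, K gives O(¬mute_channel).
Premise 4, O(inform_blueprint -> mute_channel), contraposes to O(¬mute_channel -> ¬inform_blueprint); with O(¬mute_channel) we get O(¬inform_blueprint).
So O(¬inform_blueprint) holds, i.e. inform_blueprint is forbidden. None of the other listed options is forbidden under the premises.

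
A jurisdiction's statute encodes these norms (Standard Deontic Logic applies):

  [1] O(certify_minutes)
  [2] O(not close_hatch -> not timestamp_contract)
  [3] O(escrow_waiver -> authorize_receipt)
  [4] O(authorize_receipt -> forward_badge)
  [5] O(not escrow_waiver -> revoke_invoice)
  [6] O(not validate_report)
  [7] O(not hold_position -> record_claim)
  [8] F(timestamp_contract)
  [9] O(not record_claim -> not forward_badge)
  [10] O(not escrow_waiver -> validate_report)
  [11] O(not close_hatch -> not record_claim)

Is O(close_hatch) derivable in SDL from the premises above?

Premise 6 gives O(not validate_report).
Premise 10 is O(not escrow_waiver -> validate_report); contrapositively O(not validate_report -> escrow_waiver). Since O(not validate_report) holds, K gives O(escrow_waiver).
Premise 3 is O(escrow_waiver -> authorize_receipt); since O(escrow_waiver), deontic closure gives O(authorize_receipt).
From O(authorize_receipt) and premise 4, O(authorize_receipt -> forward_badge), we obtain O(forward_badge).
Premise 9 is O(not record_claim -> not forward_badge); contrapositively O(forward_badge -> record_claim). Since O(forward_badge) holds, K gives O(record_claim).
The contrapositive of premise 11 (O(not close_hatch -> not record_claim)) is O(record_claim -> close_hatch), and O(record_claim) is already established, so O(close_hatch).
Premises 1, 2, 5, 7, 8 do not contribute to this derivation.
So O(close_hatch) follows.

Yes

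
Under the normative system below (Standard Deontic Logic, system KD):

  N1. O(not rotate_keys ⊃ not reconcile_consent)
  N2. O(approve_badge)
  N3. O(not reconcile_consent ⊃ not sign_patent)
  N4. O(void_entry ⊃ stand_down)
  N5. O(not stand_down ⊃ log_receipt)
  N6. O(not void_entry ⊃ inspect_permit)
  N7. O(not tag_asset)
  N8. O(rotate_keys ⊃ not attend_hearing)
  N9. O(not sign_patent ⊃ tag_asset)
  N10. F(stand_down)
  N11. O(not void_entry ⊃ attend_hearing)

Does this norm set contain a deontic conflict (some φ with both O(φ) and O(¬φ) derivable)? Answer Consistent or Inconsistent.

Inconsistent

Premise 7 states O(not tag_asset) outright.
Premise 9 is O(not sign_patent ⊃ tag_asset); contrapositively O(not tag_asset ⊃ sign_patent). Since O(not tag_asset) holds, K gives O(sign_patent).
Premise 3, O(not reconcile_consent ⊃ not sign_patent), contraposes to O(sign_patent ⊃ reconcile_consent); with O(sign_patent) we get O(reconcile_consent).
Premise 1, O(not rotate_keys ⊃ not reconcile_consent), contraposes to O(reconcile_consent ⊃ rotate_keys); with O(reconcile_consent) we get O(rotate_keys).
Premise 8 is O(rotate_keys ⊃ not attend_hearing); since O(rotate_keys), deontic closure gives O(not attend_hearing).
The contrapositive of premise 11 (O(not void_entry ⊃ attend_hearing)) is O(not attend_hearing ⊃ void_entry), and O(not attend_hearing) is already established, so O(void_entry).
From O(void_entry) and premise 4, O(void_entry ⊃ stand_down), we obtain O(stand_down).
However, F(stand_down) at premise 10 amounts to O(not stand_down).
We now have both O(stand_down) and O(not stand_down) — stand_down is simultaneously obligatory and forbidden, violating the D-axiom.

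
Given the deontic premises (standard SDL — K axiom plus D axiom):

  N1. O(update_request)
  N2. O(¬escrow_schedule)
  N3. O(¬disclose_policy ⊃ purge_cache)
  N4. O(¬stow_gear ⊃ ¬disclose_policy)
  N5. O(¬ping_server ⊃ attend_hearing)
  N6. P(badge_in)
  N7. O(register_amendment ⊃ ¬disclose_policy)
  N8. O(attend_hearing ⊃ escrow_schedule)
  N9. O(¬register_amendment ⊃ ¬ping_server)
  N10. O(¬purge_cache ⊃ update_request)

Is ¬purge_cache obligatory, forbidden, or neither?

Forbidden

Premise 2 states O(¬escrow_schedule) outright.
Premise 8, O(attend_hearing ⊃ escrow_schedule), contraposes to O(¬escrow_schedule ⊃ ¬attend_hearing); with O(¬escrow_schedule) we get O(¬attend_hearing).
Premise 5 is O(¬ping_server ⊃ attend_hearing); contrapositively O(¬attend_hearing ⊃ ping_server). Since O(¬attend_hearing) holds, K gives O(ping_server).
The contrapositive of premise 9 (O(¬register_amendment ⊃ ¬ping_server)) is O(ping_server ⊃ register_amendment), and O(ping_server) is already established, so O(register_amendment).
Premise 7 is O(register_amendment ⊃ ¬disclose_policy); since O(register_amendment), deontic closure gives O(¬disclose_policy).
Premise 3 is O(¬disclose_policy ⊃ purge_cache); since O(¬disclose_policy), deontic closure gives O(purge_cache).
Premises 1, 4, 6, 10 do not contribute to this derivation.
Thus O(purge_cache), which is F(¬purge_cache): ¬purge_cache is forbidden.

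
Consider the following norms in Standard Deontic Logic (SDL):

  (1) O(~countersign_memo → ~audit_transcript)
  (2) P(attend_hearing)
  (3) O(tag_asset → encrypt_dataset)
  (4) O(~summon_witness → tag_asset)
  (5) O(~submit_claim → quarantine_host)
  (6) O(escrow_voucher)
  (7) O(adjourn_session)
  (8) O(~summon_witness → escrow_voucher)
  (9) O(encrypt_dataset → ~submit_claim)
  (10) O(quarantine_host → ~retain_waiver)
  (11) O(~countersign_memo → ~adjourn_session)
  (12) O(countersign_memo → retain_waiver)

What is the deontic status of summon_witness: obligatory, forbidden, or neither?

From premise 7 we have O(adjourn_session).
Premise 11, O(~countersign_memo → ~adjourn_session), contraposes to O(adjourn_session → countersign_memo); with O(adjourn_session) we get O(countersign_memo).
From O(countersign_memo) and premise 12, O(countersign_memo → retain_waiver), we obtain O(retain_waiver).
Premise 10, O(quarantine_host → ~retain_waiver), contraposes to O(retain_waiver → ~quarantine_host); with O(retain_waiver) we get O(~quarantine_host).
Premise 5 is O(~submit_claim → quarantine_host); contrapositively O(~quarantine_host → submit_claim). Since O(~quarantine_host) holds, K gives O(submit_claim).
Premise 9 is O(encrypt_dataset → ~submit_claim); contrapositively O(submit_claim → ~encrypt_dataset). Since O(submit_claim) holds, K gives O(~encrypt_dataset).
Premise 3, O(tag_asset → encrypt_dataset), contraposes to O(~encrypt_dataset → ~tag_asset); with O(~encrypt_dataset) we get O(~tag_asset).
The contrapositive of premise 4 (O(~summon_witness → tag_asset)) is O(~tag_asset → summon_witness), and O(~tag_asset) is already established, so O(summon_witness).
Premises 1, 2, 6, 8 do not contribute to this derivation.
Hence summon_witness is obligatory.

Obligatory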